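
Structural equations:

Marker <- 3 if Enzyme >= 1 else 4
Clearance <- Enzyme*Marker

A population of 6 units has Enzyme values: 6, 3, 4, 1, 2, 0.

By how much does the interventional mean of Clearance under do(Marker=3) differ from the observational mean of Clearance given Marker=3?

-1.6

Under do(Marker=3), Marker's equation is replaced by Marker=3 for every unit. Per-unit Clearance: 18, 9, 12, 3, 6, 0. Mean = 8.
Observing Marker=3 restricts to units where Marker's equation naturally yields 3: Enzyme ∈ {6, 3, 4, 1, 2}. In that subpopulation Clearance = 18, 9, 12, 3, 6, mean 9.6.
Difference = 8 − 9.6 = -1.6.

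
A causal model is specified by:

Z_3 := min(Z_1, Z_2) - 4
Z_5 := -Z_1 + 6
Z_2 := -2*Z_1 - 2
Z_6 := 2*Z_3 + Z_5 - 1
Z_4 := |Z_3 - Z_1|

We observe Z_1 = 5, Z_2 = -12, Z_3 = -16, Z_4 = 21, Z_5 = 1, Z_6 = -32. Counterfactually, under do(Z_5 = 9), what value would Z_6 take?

-24

The intervention breaks the incoming arrows to Z_5: Z_5 := -Z_1 + 6 no longer applies, and Z_5 = 9.
Z_2 = -2*Z_1 - 2  [with Z_1=5]  = -12
Z_3 = min(Z_1, Z_2) - 4  [with Z_1=5, Z_2=-12]  = -16
Z_6 = 2*Z_3 + Z_5 - 1  [with Z_3=-16, Z_5=9]  = -24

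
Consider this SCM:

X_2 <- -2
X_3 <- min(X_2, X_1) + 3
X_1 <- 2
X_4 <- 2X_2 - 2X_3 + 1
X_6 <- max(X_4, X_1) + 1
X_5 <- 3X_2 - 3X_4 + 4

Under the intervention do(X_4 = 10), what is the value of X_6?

11

Under do(X_4=10), the mechanism X_4 <- 2X_2 - 2X_3 + 1 is discarded; X_4 is fixed at 10.
X_6 = max(X_4, X_1) + 1  [with X_4=10, X_1=2]  = 11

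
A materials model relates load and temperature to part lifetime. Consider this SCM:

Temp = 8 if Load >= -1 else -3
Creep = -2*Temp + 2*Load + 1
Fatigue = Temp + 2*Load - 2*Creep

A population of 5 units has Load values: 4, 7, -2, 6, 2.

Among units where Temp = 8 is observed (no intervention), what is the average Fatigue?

Conditioning on Temp=8 selects the 4 unit(s) with Load ∈ {4, 7, 6, 2}. Their Fatigue values: 30, 24, 26, 34. Mean = 28.5.

28.5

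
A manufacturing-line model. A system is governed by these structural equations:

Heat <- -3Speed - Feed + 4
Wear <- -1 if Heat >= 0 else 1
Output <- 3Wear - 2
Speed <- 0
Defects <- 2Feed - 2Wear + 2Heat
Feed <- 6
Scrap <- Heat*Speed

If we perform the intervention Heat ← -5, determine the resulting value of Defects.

do(Heat=-5) replaces the equation Heat <- -3Speed - Feed + 4 with the constant Heat = -5.
Wear = -1 if Heat >= 0 else 1  [with Heat=-5]  = 1
Defects = 2Feed - 2Wear + 2Heat  [with Feed=6, Wear=1, Heat=-5]  = 0

0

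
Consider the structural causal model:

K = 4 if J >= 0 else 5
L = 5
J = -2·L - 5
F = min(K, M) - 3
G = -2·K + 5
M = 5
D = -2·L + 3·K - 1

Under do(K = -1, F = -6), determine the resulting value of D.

The joint intervention fixes K = -1, F = -6, removing each variable's own equation.
D = -2·L + 3·K - 1  [with L=5, K=-1]  = -14

-14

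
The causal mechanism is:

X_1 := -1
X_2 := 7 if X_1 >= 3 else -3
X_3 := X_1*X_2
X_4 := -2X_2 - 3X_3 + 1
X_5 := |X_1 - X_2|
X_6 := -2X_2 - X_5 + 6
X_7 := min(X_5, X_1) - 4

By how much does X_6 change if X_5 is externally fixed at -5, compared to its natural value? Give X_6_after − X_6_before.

7

The intervention breaks the incoming arrows to X_5: X_5 := |X_1 - X_2| no longer applies, and X_5 = -5.
X_2 = 7 if X_1 >= 3 else -3  [with X_1=-1]  = -3
X_6 = -2X_2 - X_5 + 6  [with X_2=-3, X_5=-5]  = 17
Without intervention: X_2 = 7 if X_1 >= 3 else -3  [with X_1=-1]  = -3; X_5 = |X_1 - X_2|  [with X_1=-1, X_2=-3]  = 2; X_6 = -2X_2 - X_5 + 6  [with X_2=-3, X_5=2]  = 10.
Change = 17 − 10 = 7.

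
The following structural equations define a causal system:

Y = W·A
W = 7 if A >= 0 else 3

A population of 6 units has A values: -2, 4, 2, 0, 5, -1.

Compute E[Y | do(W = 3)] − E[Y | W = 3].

8.5

Under do(W=3), W's equation is replaced by W=3 for every unit. Per-unit Y: -6, 12, 6, 0, 15, -3. Mean = 4.
Conditioning on W=3 selects the 2 unit(s) with A ∈ {-2, -1}. Their Y values: -6, -3. Mean = -4.5.
Difference = 4 − (-4.5) = 8.5.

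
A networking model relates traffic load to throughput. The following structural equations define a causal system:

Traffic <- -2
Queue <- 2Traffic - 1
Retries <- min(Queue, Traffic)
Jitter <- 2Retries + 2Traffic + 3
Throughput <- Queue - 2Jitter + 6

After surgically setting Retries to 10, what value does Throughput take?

do(Retries=10) replaces the equation Retries <- min(Queue, Traffic) with the constant Retries = 10.
Queue = 2Traffic - 1  [with Traffic=-2]  = -5
Jitter = 2Retries + 2Traffic + 3  [with Retries=10, Traffic=-2]  = 19
Throughput = Queue - 2Jitter + 6  [with Queue=-5, Jitter=19]  = -37

-37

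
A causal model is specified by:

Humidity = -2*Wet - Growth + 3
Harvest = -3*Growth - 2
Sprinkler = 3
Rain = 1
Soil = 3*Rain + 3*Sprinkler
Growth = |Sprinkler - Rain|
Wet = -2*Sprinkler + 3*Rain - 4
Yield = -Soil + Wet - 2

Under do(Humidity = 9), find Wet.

do(Humidity=9) replaces the equation Humidity = -2*Wet - Growth + 3 with the constant Humidity = 9.
No directed path runs from Humidity to Wet, so Wet keeps its natural value.
Wet = -2*Sprinkler + 3*Rain - 4  [with Sprinkler=3, Rain=1]  = -7

-7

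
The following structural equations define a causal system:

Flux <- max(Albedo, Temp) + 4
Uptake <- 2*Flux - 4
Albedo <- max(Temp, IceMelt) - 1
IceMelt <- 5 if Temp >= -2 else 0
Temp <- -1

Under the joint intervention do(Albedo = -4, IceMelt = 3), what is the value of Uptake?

2

Setting Albedo = -4, IceMelt = 3 by intervention discards those variables' equations.
Flux = max(Albedo, Temp) + 4  [with Albedo=-4, Temp=-1]  = 3
Uptake = 2*Flux - 4  [with Flux=3]  = 2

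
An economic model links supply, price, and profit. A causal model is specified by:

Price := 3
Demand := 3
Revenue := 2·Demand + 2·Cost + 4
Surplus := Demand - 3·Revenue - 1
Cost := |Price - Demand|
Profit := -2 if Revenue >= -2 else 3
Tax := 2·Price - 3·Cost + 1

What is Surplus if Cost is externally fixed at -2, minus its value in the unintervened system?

12

The intervention breaks the incoming arrows to Cost: Cost := |Price - Demand| no longer applies, and Cost = -2.
Revenue = 2·Demand + 2·Cost + 4  [with Demand=3, Cost=-2]  = 6
Surplus = Demand - 3·Revenue - 1  [with Demand=3, Revenue=6]  = -16
Without intervention: Cost = |Price - Demand|  [with Price=3, Demand=3]  = 0; Revenue = 2·Demand + 2·Cost + 4  [with Demand=3, Cost=0]  = 10; Surplus = Demand - 3·Revenue - 1  [with Demand=3, Revenue=10]  = -28.
Change = -16 − (-28) = 12.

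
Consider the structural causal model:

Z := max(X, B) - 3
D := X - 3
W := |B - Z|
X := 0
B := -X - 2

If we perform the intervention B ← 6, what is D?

Under do(B=6), the mechanism B := -X - 2 is discarded; B is fixed at 6.
Since D is not a descendant of the intervened variable, it is unaffected.
D = X - 3  [with X=0]  = -3

-3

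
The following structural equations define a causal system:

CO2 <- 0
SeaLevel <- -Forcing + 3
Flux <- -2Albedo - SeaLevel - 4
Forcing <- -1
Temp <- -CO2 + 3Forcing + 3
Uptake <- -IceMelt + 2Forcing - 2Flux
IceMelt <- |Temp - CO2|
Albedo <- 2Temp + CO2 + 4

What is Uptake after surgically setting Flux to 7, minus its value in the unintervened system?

-46

do(Flux=7) replaces the equation Flux <- -2Albedo - SeaLevel - 4 with the constant Flux = 7.
Temp = -CO2 + 3Forcing + 3  [with CO2=0, Forcing=-1]  = 0
IceMelt = |Temp - CO2|  [with Temp=0, CO2=0]  = 0
Uptake = -IceMelt + 2Forcing - 2Flux  [with IceMelt=0, Forcing=-1, Flux=7]  = -16
Without intervention: Temp = -CO2 + 3Forcing + 3  [with CO2=0, Forcing=-1]  = 0; IceMelt = |Temp - CO2|  [with Temp=0, CO2=0]  = 0; Albedo = 2Temp + CO2 + 4  [with Temp=0, CO2=0]  = 4; SeaLevel = -Forcing + 3  [with Forcing=-1]  = 4; Flux = -2Albedo - SeaLevel - 4  [with Albedo=4, SeaLevel=4]  = -16; Uptake = -IceMelt + 2Forcing - 2Flux  [with IceMelt=0, Forcing=-1, Flux=-16]  = 30.
Change = -16 − 30 = -46.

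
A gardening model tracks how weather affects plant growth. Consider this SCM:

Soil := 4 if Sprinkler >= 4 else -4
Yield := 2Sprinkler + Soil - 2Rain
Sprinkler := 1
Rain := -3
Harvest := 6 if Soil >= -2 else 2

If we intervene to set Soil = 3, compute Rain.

-3

Under do(Soil=3), the mechanism Soil := 4 if Sprinkler >= 4 else -4 is discarded; Soil is fixed at 3.
Rain is not downstream of the intervention, so its value is determined by the original equations.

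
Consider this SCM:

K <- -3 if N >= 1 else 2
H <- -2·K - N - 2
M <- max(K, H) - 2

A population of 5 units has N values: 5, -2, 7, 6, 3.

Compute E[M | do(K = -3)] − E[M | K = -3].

Under do(K=-3), K's equation is replaced by K=-3 for every unit. Per-unit M: -3, 4, -5, -4, -1. Mean = -1.8.
E[M|K=-3] averages over only the 4 units with K=-3 (N = 5, 7, 6, 3): M = -3, -5, -4, -1, mean -3.25.
Difference = -1.8 − (-3.25) = 1.45.

1.45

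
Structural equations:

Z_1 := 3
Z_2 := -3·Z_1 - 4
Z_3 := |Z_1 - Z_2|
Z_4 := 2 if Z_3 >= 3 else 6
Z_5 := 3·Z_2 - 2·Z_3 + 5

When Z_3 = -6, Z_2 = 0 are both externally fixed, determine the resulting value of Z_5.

17

Setting Z_3 = -6, Z_2 = 0 by intervention discards those variables' equations.
Z_5 = 3·Z_2 - 2·Z_3 + 5  [with Z_2=0, Z_3=-6]  = 17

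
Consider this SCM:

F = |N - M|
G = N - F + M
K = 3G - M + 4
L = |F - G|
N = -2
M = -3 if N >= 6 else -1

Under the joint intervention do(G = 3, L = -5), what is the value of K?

14

The joint intervention fixes G = 3, L = -5, removing each variable's own equation.
M = -3 if N >= 6 else -1  [with N=-2]  = -1
K = 3G - M + 4  [with G=3, M=-1]  = 14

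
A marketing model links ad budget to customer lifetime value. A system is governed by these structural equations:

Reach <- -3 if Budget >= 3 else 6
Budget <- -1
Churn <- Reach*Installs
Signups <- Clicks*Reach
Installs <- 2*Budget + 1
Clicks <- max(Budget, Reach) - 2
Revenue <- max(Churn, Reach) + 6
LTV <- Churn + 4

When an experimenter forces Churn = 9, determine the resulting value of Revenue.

Intervening sets Churn = 9 and removes its equation (Churn <- Reach*Installs).
Reach = -3 if Budget >= 3 else 6  [with Budget=-1]  = 6
Revenue = max(Churn, Reach) + 6  [with Churn=9, Reach=6]  = 15

15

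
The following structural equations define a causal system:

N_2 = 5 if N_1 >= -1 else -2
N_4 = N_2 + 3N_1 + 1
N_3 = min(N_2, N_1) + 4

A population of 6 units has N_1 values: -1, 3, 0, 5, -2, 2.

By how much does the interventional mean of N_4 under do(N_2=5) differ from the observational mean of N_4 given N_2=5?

-1.9

Under do(N_2=5), N_2's equation is replaced by N_2=5 for every unit. Per-unit N_4: 3, 15, 6, 21, 0, 12. Mean = 9.5.
Observing N_2=5 restricts to units where N_2's equation naturally yields 5: N_1 ∈ {-1, 3, 0, 5, 2}. In that subpopulation N_4 = 3, 15, 6, 21, 12, mean 11.4.
Difference = 9.5 − 11.4 = -1.9.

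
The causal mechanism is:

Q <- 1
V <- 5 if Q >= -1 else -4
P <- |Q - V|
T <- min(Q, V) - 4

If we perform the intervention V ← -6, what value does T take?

-10

Under do(V=-6), the mechanism V <- 5 if Q >= -1 else -4 is discarded; V is fixed at -6.
T = min(Q, V) - 4  [with Q=1, V=-6]  = -10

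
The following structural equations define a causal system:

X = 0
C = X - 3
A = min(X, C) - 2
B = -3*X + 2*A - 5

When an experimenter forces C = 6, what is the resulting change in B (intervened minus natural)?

6

Under do(C=6), the mechanism C = X - 3 is discarded; C is fixed at 6.
A = min(X, C) - 2  [with X=0, C=6]  = -2
B = -3*X + 2*A - 5  [with X=0, A=-2]  = -9
Without intervention: C = X - 3  [with X=0]  = -3; A = min(X, C) - 2  [with X=0, C=-3]  = -5; B = -3*X + 2*A - 5  [with X=0, A=-5]  = -15.
Change = -9 − (-15) = 6.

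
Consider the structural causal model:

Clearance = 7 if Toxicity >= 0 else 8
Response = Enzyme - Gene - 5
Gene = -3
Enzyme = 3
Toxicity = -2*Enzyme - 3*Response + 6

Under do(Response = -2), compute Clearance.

7

do(Response=-2) replaces the equation Response = Enzyme - Gene - 5 with the constant Response = -2.
Toxicity = -2*Enzyme - 3*Response + 6  [with Enzyme=3, Response=-2]  = 6
Clearance = 7 if Toxicity >= 0 else 8  [with Toxicity=6]  = 7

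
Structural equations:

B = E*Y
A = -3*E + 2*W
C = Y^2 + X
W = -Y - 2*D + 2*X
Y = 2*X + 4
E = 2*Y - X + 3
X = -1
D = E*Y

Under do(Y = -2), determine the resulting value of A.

0

do(Y=-2) replaces the equation Y = 2*X + 4 with the constant Y = -2.
E = 2*Y - X + 3  [with Y=-2, X=-1]  = 0
D = E*Y  [with E=0, Y=-2]  = 0
W = -Y - 2*D + 2*X  [with Y=-2, D=0, X=-1]  = 0
A = -3*E + 2*W  [with E=0, W=0]  = 0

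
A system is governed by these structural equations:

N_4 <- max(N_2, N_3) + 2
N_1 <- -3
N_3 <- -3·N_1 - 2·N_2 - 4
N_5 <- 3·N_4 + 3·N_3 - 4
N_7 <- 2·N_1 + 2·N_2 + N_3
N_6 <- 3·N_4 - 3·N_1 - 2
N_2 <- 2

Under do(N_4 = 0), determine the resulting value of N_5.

-1

Intervening sets N_4 = 0 and removes its equation (N_4 <- max(N_2, N_3) + 2).
N_3 = -3·N_1 - 2·N_2 - 4  [with N_1=-3, N_2=2]  = 1
N_5 = 3·N_4 + 3·N_3 - 4  [with N_4=0, N_3=1]  = -1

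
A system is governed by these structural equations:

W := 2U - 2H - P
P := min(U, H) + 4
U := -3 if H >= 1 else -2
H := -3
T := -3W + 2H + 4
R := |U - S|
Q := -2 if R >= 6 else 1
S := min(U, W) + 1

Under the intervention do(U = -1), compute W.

Under do(U=-1), the mechanism U := -3 if H >= 1 else -2 is discarded; U is fixed at -1.
P = min(U, H) + 4  [with U=-1, H=-3]  = 1
W = 2U - 2H - P  [with U=-1, H=-3, P=1]  = 3

3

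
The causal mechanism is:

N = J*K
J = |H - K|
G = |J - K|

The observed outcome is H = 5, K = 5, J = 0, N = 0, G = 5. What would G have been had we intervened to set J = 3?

2

do(J=3) replaces the equation J = |H - K| with the constant J = 3.
G = |J - K|  [with J=3, K=5]  = 2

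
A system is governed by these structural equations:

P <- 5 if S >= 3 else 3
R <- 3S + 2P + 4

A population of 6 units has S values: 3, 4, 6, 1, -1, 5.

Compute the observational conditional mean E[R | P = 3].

10

E[R|P=3] averages over only the 2 units with P=3 (S = 1, -1): R = 13, 7, mean 10.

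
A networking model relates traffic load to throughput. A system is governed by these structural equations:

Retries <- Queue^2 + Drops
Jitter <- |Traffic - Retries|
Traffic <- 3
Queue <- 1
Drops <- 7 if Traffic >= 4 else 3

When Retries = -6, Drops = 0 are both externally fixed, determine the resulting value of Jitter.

9

The joint intervention fixes Retries = -6, Drops = 0, removing each variable's own equation.
Jitter = |Traffic - Retries|  [with Traffic=3, Retries=-6]  = 9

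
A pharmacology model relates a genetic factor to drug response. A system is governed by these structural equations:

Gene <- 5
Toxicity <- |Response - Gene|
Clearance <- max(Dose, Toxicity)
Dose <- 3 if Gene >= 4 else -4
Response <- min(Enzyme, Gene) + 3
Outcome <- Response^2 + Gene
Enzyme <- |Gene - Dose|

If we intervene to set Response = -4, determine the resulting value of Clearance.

Under do(Response=-4), the mechanism Response <- min(Enzyme, Gene) + 3 is discarded; Response is fixed at -4.
Dose = 3 if Gene >= 4 else -4  [with Gene=5]  = 3
Toxicity = |Response - Gene|  [with Response=-4, Gene=5]  = 9
Clearance = max(Dose, Toxicity)  [with Dose=3, Toxicity=9]  = 9

9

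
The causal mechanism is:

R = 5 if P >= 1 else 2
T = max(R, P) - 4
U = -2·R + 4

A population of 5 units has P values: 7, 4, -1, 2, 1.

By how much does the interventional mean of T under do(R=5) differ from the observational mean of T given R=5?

-0.1

The intervention sets R=5 in all 5 units regardless of P. Recomputing T per unit gives 3, 1, 1, 1, 1; average 1.4.
Conditioning on R=5 selects the 4 unit(s) with P ∈ {7, 4, 2, 1}. Their T values: 3, 1, 1, 1. Mean = 1.5.
Difference = 1.4 − 1.5 = -0.1.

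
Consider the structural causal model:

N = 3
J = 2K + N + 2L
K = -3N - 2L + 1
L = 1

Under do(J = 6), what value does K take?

-10

Under do(J=6), the mechanism J = 2K + N + 2L is discarded; J is fixed at 6.
Since K is not a descendant of the intervened variable, it is unaffected.
K = -3N - 2L + 1  [with N=3, L=1]  = -10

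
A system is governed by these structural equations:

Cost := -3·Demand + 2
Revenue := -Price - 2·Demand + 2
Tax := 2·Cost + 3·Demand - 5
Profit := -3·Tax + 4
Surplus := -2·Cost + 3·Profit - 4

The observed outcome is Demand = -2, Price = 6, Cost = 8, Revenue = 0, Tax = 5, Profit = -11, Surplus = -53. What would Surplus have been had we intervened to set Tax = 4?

Under do(Tax=4), the mechanism Tax := 2·Cost + 3·Demand - 5 is discarded; Tax is fixed at 4.
Cost = -3·Demand + 2  [with Demand=-2]  = 8
Profit = -3·Tax + 4  [with Tax=4]  = -8
Surplus = -2·Cost + 3·Profit - 4  [with Cost=8, Profit=-8]  = -44

-44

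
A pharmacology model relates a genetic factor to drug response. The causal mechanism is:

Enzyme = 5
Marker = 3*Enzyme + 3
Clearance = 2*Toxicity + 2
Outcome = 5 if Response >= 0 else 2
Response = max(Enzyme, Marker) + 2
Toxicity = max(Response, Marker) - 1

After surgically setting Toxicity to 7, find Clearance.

16

Intervening sets Toxicity = 7 and removes its equation (Toxicity = max(Response, Marker) - 1).
Clearance = 2*Toxicity + 2  [with Toxicity=7]  = 16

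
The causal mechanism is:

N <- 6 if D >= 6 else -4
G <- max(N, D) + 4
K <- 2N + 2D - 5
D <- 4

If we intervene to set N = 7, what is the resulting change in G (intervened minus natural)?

3

Under do(N=7), the mechanism N <- 6 if D >= 6 else -4 is discarded; N is fixed at 7.
G = max(N, D) + 4  [with N=7, D=4]  = 11
Without intervention: N = 6 if D >= 6 else -4  [with D=4]  = -4; G = max(N, D) + 4  [with N=-4, D=4]  = 8.
Change = 11 − 8 = 3.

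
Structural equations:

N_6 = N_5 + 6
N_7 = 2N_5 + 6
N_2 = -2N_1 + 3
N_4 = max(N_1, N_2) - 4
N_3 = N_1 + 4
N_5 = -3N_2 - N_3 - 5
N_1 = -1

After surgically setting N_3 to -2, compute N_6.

-12

The intervention breaks the incoming arrows to N_3: N_3 = N_1 + 4 no longer applies, and N_3 = -2.
N_2 = -2N_1 + 3  [with N_1=-1]  = 5
N_5 = -3N_2 - N_3 - 5  [with N_2=5, N_3=-2]  = -18
N_6 = N_5 + 6  [with N_5=-18]  = -12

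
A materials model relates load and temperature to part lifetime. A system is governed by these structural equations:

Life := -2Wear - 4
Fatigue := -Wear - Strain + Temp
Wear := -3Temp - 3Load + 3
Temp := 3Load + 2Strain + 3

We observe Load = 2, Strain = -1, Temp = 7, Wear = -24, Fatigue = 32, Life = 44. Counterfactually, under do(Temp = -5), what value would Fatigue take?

do(Temp=-5) replaces the equation Temp := 3Load + 2Strain + 3 with the constant Temp = -5.
Wear = -3Temp - 3Load + 3  [with Temp=-5, Load=2]  = 12
Fatigue = -Wear - Strain + Temp  [with Wear=12, Strain=-1, Temp=-5]  = -16

-16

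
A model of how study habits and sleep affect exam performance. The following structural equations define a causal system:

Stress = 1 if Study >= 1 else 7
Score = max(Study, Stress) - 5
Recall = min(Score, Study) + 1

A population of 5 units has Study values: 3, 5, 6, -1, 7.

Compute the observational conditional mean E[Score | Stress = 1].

0.25

E[Score|Stress=1] averages over only the 4 units with Stress=1 (Study = 3, 5, 6, 7): Score = -2, 0, 1, 2, mean 0.25.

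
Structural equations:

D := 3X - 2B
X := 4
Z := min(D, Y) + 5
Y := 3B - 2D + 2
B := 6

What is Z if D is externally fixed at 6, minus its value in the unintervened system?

do(D=6) replaces the equation D := 3X - 2B with the constant D = 6.
Y = 3B - 2D + 2  [with B=6, D=6]  = 8
Z = min(D, Y) + 5  [with D=6, Y=8]  = 11
Without intervention: D = 3X - 2B  [with X=4, B=6]  = 0; Y = 3B - 2D + 2  [with B=6, D=0]  = 20; Z = min(D, Y) + 5  [with D=0, Y=20]  = 5.
Change = 11 − 5 = 6.

6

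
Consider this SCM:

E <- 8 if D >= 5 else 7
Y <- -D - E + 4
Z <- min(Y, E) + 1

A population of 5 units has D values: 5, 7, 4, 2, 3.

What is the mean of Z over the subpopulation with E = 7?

-5

E[Z|E=7] averages over only the 3 units with E=7 (D = 4, 2, 3): Z = -6, -4, -5, mean -5.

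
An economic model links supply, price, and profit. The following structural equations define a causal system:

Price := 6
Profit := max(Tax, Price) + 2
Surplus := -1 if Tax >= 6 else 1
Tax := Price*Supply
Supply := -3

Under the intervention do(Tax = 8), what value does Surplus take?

-1

do(Tax=8) replaces the equation Tax := Price*Supply with the constant Tax = 8.
Surplus = -1 if Tax >= 6 else 1  [with Tax=8]  = -1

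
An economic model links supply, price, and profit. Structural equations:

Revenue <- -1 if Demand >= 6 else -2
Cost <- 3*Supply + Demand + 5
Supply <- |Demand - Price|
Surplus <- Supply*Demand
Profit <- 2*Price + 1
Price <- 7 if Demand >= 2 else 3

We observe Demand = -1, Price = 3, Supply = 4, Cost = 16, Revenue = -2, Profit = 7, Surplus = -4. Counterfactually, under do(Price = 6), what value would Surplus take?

-7

Under do(Price=6), the mechanism Price <- 7 if Demand >= 2 else 3 is discarded; Price is fixed at 6.
Supply = |Demand - Price|  [with Demand=-1, Price=6]  = 7
Surplus = Supply*Demand  [with Supply=7, Demand=-1]  = -7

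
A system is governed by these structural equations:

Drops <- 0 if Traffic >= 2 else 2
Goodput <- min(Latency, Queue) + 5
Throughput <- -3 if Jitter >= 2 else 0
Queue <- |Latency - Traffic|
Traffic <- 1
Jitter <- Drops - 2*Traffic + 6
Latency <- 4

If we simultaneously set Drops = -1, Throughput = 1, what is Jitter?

3

Setting Drops = -1, Throughput = 1 by intervention discards those variables' equations.
Jitter = Drops - 2*Traffic + 6  [with Drops=-1, Traffic=1]  = 3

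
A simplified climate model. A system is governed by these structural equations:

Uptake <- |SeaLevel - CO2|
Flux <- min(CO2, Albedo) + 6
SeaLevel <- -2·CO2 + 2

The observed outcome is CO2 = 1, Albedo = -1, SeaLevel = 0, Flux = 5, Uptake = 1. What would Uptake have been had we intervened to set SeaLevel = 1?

0

do(SeaLevel=1) replaces the equation SeaLevel <- -2·CO2 + 2 with the constant SeaLevel = 1.
Uptake = |SeaLevel - CO2|  [with SeaLevel=1, CO2=1]  = 0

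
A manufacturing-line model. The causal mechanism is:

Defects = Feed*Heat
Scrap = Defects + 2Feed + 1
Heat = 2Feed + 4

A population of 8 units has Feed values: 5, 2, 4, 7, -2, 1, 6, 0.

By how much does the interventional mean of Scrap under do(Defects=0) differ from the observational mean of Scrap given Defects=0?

7.75

Every unit gets Defects=0 under the intervention. Scrap values become 11, 5, 9, 15, -3, 3, 13, 1; E[Scrap|do(Defects=0)] = 6.75.
E[Scrap|Defects=0] averages over only the 2 units with Defects=0 (Feed = -2, 0): Scrap = -3, 1, mean -1.
Difference = 6.75 − (-1) = 7.75.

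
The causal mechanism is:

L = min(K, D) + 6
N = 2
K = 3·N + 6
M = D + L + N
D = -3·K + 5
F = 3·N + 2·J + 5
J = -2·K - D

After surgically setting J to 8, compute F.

Intervening sets J = 8 and removes its equation (J = -2·K - D).
F = 3·N + 2·J + 5  [with N=2, J=8]  = 27

27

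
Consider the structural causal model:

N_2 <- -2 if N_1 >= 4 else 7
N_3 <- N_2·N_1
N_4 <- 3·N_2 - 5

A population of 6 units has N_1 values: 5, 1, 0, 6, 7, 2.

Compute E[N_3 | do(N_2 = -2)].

-7

The intervention sets N_2=-2 in all 6 units regardless of N_1. Recomputing N_3 per unit gives -10, -2, 0, -12, -14, -4; average -7.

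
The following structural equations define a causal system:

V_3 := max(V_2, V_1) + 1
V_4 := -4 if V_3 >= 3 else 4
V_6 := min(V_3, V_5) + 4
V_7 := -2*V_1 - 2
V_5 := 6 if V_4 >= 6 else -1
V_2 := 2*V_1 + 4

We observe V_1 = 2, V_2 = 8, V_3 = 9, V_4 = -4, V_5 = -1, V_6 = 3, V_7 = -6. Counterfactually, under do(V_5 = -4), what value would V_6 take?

The intervention breaks the incoming arrows to V_5: V_5 := 6 if V_4 >= 6 else -1 no longer applies, and V_5 = -4.
V_2 = 2*V_1 + 4  [with V_1=2]  = 8
V_3 = max(V_2, V_1) + 1  [with V_2=8, V_1=2]  = 9
V_6 = min(V_3, V_5) + 4  [with V_3=9, V_5=-4]  = 0

0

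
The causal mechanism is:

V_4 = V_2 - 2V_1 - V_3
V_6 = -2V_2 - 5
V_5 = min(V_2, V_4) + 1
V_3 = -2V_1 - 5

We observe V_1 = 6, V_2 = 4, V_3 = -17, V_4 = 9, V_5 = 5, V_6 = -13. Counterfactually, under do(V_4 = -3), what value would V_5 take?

Intervening sets V_4 = -3 and removes its equation (V_4 = V_2 - 2V_1 - V_3).
V_5 = min(V_2, V_4) + 1  [with V_2=4, V_4=-3]  = -2

-2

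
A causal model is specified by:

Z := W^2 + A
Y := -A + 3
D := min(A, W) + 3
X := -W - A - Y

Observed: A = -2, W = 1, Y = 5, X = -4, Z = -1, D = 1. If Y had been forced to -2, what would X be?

3

The intervention breaks the incoming arrows to Y: Y := -A + 3 no longer applies, and Y = -2.
X = -W - A - Y  [with W=1, A=-2, Y=-2]  = 3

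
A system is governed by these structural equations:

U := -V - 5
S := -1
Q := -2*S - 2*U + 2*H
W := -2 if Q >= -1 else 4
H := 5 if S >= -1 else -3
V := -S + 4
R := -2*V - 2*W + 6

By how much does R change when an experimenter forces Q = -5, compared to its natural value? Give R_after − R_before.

-12

Under do(Q=-5), the mechanism Q := -2*S - 2*U + 2*H is discarded; Q is fixed at -5.
V = -S + 4  [with S=-1]  = 5
W = -2 if Q >= -1 else 4  [with Q=-5]  = 4
R = -2*V - 2*W + 6  [with V=5, W=4]  = -12
Without intervention: V = -S + 4  [with S=-1]  = 5; H = 5 if S >= -1 else -3  [with S=-1]  = 5; U = -V - 5  [with V=5]  = -10; Q = -2*S - 2*U + 2*H  [with S=-1, U=-10, H=5]  = 32; W = -2 if Q >= -1 else 4  [with Q=32]  = -2; R = -2*V - 2*W + 6  [with V=5, W=-2]  = 0.
Change = -12 − 0 = -12.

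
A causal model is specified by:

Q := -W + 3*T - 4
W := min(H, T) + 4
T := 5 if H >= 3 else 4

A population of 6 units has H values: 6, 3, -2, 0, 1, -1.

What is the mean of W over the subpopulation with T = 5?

Conditioning on T=5 selects the 2 unit(s) with H ∈ {6, 3}. Their W values: 9, 7. Mean = 8.

8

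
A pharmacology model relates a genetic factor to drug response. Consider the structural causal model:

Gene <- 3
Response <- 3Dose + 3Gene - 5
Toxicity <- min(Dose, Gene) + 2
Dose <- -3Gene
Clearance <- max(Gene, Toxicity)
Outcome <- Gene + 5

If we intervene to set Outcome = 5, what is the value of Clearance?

do(Outcome=5) replaces the equation Outcome <- Gene + 5 with the constant Outcome = 5.
Since Clearance is not a descendant of the intervened variable, it is unaffected.
Dose = -3Gene  [with Gene=3]  = -9
Toxicity = min(Dose, Gene) + 2  [with Dose=-9, Gene=3]  = -7
Clearance = max(Gene, Toxicity)  [with Gene=3, Toxicity=-7]  = 3

3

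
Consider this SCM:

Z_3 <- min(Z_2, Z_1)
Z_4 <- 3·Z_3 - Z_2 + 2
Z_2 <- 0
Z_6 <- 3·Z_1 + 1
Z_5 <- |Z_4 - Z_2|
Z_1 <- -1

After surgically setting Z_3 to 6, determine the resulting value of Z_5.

do(Z_3=6) replaces the equation Z_3 <- min(Z_2, Z_1) with the constant Z_3 = 6.
Z_4 = 3·Z_3 - Z_2 + 2  [with Z_3=6, Z_2=0]  = 20
Z_5 = |Z_4 - Z_2|  [with Z_4=20, Z_2=0]  = 20

20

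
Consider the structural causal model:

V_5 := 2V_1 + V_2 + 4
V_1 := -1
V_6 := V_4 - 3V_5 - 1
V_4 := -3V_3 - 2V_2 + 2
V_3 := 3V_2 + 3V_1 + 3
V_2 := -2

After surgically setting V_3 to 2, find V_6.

The intervention breaks the incoming arrows to V_3: V_3 := 3V_2 + 3V_1 + 3 no longer applies, and V_3 = 2.
V_4 = -3V_3 - 2V_2 + 2  [with V_3=2, V_2=-2]  = 0
V_5 = 2V_1 + V_2 + 4  [with V_1=-1, V_2=-2]  = 0
V_6 = V_4 - 3V_5 - 1  [with V_4=0, V_5=0]  = -1

-1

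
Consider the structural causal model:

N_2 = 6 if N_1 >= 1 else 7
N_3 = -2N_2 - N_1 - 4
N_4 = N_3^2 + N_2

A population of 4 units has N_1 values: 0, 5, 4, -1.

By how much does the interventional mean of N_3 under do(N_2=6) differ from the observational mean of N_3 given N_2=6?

The intervention sets N_2=6 in all 4 units regardless of N_1. Recomputing N_3 per unit gives -16, -21, -20, -15; average -18.
Observing N_2=6 restricts to units where N_2's equation naturally yields 6: N_1 ∈ {5, 4}. In that subpopulation N_3 = -21, -20, mean -20.5.
Difference = -18 − (-20.5) = 2.5.

2.5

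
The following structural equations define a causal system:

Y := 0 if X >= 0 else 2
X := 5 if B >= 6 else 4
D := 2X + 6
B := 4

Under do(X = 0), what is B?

Under do(X=0), the mechanism X := 5 if B >= 6 else 4 is discarded; X is fixed at 0.
B is not downstream of the intervention, so its value is determined by the original equations.

4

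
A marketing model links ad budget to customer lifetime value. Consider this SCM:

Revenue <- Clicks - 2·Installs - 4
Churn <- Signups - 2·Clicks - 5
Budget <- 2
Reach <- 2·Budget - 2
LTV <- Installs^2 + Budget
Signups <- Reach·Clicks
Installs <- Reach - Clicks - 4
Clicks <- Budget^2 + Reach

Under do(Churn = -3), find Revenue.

Intervening sets Churn = -3 and removes its equation (Churn <- Signups - 2·Clicks - 5).
No directed path runs from Churn to Revenue, so Revenue keeps its natural value.
Reach = 2·Budget - 2  [with Budget=2]  = 2
Clicks = Budget^2 + Reach  [with Budget=2, Reach=2]  = 6
Installs = Reach - Clicks - 4  [with Reach=2, Clicks=6]  = -8
Revenue = Clicks - 2·Installs - 4  [with Clicks=6, Installs=-8]  = 18

18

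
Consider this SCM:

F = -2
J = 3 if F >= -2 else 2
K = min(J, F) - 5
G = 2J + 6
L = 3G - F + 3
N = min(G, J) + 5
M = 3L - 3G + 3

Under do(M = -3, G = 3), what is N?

8

Setting M = -3, G = 3 by intervention discards those variables' equations.
J = 3 if F >= -2 else 2  [with F=-2]  = 3
N = min(G, J) + 5  [with G=3, J=3]  = 8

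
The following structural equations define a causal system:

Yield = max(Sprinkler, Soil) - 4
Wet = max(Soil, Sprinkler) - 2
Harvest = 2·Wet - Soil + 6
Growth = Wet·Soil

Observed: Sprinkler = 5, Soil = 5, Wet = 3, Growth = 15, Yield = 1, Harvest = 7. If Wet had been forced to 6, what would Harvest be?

13

The intervention breaks the incoming arrows to Wet: Wet = max(Soil, Sprinkler) - 2 no longer applies, and Wet = 6.
Harvest = 2·Wet - Soil + 6  [with Wet=6, Soil=5]  = 13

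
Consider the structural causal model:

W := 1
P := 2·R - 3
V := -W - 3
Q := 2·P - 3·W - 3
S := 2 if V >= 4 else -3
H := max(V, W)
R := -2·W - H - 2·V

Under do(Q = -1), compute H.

Intervening sets Q = -1 and removes its equation (Q := 2·P - 3·W - 3).
H is not downstream of the intervention, so its value is determined by the original equations.
V = -W - 3  [with W=1]  = -4
H = max(V, W)  [with V=-4, W=1]  = 1

1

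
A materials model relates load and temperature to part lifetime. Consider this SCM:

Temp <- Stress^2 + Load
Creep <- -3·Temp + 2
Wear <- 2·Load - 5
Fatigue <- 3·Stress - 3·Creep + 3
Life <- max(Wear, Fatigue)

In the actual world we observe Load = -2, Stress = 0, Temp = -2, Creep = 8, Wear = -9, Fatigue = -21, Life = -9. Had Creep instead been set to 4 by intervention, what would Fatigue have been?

Under do(Creep=4), the mechanism Creep <- -3·Temp + 2 is discarded; Creep is fixed at 4.
Fatigue = 3·Stress - 3·Creep + 3  [with Stress=0, Creep=4]  = -9

-9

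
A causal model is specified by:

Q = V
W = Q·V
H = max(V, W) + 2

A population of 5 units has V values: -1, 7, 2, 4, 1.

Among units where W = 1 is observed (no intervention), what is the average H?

3

E[H|W=1] averages over only the 2 units with W=1 (V = -1, 1): H = 3, 3, mean 3.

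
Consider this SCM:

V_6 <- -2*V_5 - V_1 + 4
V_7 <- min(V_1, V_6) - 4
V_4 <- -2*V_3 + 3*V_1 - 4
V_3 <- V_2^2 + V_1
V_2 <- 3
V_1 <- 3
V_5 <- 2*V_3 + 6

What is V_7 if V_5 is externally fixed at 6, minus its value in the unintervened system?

Under do(V_5=6), the mechanism V_5 <- 2*V_3 + 6 is discarded; V_5 is fixed at 6.
V_6 = -2*V_5 - V_1 + 4  [with V_5=6, V_1=3]  = -11
V_7 = min(V_1, V_6) - 4  [with V_1=3, V_6=-11]  = -15
Without intervention: V_3 = V_2^2 + V_1  [with V_2=3, V_1=3]  = 12; V_5 = 2*V_3 + 6  [with V_3=12]  = 30; V_6 = -2*V_5 - V_1 + 4  [with V_5=30, V_1=3]  = -59; V_7 = min(V_1, V_6) - 4  [with V_1=3, V_6=-59]  = -63.
Change = -15 − (-63) = 48.

48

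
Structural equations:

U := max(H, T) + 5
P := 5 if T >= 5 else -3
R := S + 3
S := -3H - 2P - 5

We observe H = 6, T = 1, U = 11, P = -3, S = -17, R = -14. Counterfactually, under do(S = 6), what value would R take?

9

The intervention breaks the incoming arrows to S: S := -3H - 2P - 5 no longer applies, and S = 6.
R = S + 3  [with S=6]  = 9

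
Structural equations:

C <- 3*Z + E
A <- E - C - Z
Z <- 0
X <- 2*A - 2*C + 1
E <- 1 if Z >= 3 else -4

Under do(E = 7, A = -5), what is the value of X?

Setting E = 7, A = -5 by intervention discards those variables' equations.
C = 3*Z + E  [with Z=0, E=7]  = 7
X = 2*A - 2*C + 1  [with A=-5, C=7]  = -23

-23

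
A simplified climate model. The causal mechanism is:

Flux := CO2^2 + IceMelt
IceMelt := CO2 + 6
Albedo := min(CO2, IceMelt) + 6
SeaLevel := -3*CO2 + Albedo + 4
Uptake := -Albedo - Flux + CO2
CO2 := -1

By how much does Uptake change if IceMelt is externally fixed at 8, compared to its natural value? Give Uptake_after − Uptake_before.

Under do(IceMelt=8), the mechanism IceMelt := CO2 + 6 is discarded; IceMelt is fixed at 8.
Albedo = min(CO2, IceMelt) + 6  [with CO2=-1, IceMelt=8]  = 5
Flux = CO2^2 + IceMelt  [with CO2=-1, IceMelt=8]  = 9
Uptake = -Albedo - Flux + CO2  [with Albedo=5, Flux=9, CO2=-1]  = -15
Without intervention: IceMelt = CO2 + 6  [with CO2=-1]  = 5; Albedo = min(CO2, IceMelt) + 6  [with CO2=-1, IceMelt=5]  = 5; Flux = CO2^2 + IceMelt  [with CO2=-1, IceMelt=5]  = 6; Uptake = -Albedo - Flux + CO2  [with Albedo=5, Flux=6, CO2=-1]  = -12.
Change = -15 − (-12) = -3.

-3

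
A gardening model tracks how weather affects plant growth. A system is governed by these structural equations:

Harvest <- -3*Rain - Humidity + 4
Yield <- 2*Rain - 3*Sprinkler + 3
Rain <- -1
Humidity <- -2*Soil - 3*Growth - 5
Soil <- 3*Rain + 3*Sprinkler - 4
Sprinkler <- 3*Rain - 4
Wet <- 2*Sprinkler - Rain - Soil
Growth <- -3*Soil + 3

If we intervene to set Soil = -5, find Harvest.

The intervention breaks the incoming arrows to Soil: Soil <- 3*Rain + 3*Sprinkler - 4 no longer applies, and Soil = -5.
Growth = -3*Soil + 3  [with Soil=-5]  = 18
Humidity = -2*Soil - 3*Growth - 5  [with Soil=-5, Growth=18]  = -49
Harvest = -3*Rain - Humidity + 4  [with Rain=-1, Humidity=-49]  = 56

56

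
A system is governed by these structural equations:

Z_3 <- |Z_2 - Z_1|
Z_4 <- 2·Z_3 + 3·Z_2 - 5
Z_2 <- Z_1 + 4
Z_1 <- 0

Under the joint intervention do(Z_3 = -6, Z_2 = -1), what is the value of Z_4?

-20

The joint intervention fixes Z_3 = -6, Z_2 = -1, removing each variable's own equation.
Z_4 = 2·Z_3 + 3·Z_2 - 5  [with Z_3=-6, Z_2=-1]  = -20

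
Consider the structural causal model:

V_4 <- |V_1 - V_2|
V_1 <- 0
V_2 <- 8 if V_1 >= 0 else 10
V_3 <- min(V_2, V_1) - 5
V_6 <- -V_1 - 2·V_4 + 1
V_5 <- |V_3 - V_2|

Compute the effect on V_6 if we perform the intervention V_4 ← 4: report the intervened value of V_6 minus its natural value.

8

Under do(V_4=4), the mechanism V_4 <- |V_1 - V_2| is discarded; V_4 is fixed at 4.
V_6 = -V_1 - 2·V_4 + 1  [with V_1=0, V_4=4]  = -7
Without intervention: V_2 = 8 if V_1 >= 0 else 10  [with V_1=0]  = 8; V_4 = |V_1 - V_2|  [with V_1=0, V_2=8]  = 8; V_6 = -V_1 - 2·V_4 + 1  [with V_1=0, V_4=8]  = -15.
Change = -7 − (-15) = 8.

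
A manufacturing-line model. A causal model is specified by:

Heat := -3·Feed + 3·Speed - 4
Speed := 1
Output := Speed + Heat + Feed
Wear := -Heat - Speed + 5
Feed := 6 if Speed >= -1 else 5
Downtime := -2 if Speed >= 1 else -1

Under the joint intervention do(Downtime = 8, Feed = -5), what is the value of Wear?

Under do(Downtime = 8, Feed = -5), each intervened variable's structural equation is replaced by its fixed value.
Heat = -3·Feed + 3·Speed - 4  [with Feed=-5, Speed=1]  = 14
Wear = -Heat - Speed + 5  [with Heat=14, Speed=1]  = -10

-10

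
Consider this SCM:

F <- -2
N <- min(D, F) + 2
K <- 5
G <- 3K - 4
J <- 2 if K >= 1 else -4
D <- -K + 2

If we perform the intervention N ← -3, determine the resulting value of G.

Under do(N=-3), the mechanism N <- min(D, F) + 2 is discarded; N is fixed at -3.
Since G is not a descendant of the intervened variable, it is unaffected.
G = 3K - 4  [with K=5]  = 11

11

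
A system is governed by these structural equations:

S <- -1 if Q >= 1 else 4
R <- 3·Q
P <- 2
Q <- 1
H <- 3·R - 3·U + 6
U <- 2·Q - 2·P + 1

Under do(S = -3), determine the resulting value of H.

The intervention breaks the incoming arrows to S: S <- -1 if Q >= 1 else 4 no longer applies, and S = -3.
No directed path runs from S to H, so H keeps its natural value.
R = 3·Q  [with Q=1]  = 3
U = 2·Q - 2·P + 1  [with Q=1, P=2]  = -1
H = 3·R - 3·U + 6  [with R=3, U=-1]  = 18

18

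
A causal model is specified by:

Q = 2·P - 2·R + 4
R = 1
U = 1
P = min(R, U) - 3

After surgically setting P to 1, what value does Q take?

The intervention breaks the incoming arrows to P: P = min(R, U) - 3 no longer applies, and P = 1.
Q = 2·P - 2·R + 4  [with P=1, R=1]  = 4

4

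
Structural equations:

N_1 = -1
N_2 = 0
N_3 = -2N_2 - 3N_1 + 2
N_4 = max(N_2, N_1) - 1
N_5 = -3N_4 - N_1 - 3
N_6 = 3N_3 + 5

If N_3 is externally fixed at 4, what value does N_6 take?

17

The intervention breaks the incoming arrows to N_3: N_3 = -2N_2 - 3N_1 + 2 no longer applies, and N_3 = 4.
N_6 = 3N_3 + 5  [with N_3=4]  = 17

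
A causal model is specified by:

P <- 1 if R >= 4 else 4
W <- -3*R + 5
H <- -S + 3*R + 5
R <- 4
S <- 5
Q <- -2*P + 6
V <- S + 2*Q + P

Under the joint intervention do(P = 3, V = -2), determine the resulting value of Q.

0

Setting P = 3, V = -2 by intervention discards those variables' equations.
Q = -2*P + 6  [with P=3]  = 0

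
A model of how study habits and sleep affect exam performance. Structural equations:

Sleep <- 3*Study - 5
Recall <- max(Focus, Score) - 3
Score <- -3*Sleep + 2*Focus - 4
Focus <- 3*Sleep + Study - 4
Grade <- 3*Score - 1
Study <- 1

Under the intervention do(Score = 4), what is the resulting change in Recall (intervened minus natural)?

13

Intervening sets Score = 4 and removes its equation (Score <- -3*Sleep + 2*Focus - 4).
Sleep = 3*Study - 5  [with Study=1]  = -2
Focus = 3*Sleep + Study - 4  [with Sleep=-2, Study=1]  = -9
Recall = max(Focus, Score) - 3  [with Focus=-9, Score=4]  = 1
Without intervention: Sleep = 3*Study - 5  [with Study=1]  = -2; Focus = 3*Sleep + Study - 4  [with Sleep=-2, Study=1]  = -9; Score = -3*Sleep + 2*Focus - 4  [with Sleep=-2, Focus=-9]  = -16; Recall = max(Focus, Score) - 3  [with Focus=-9, Score=-16]  = -12.
Change = 1 − (-12) = 13.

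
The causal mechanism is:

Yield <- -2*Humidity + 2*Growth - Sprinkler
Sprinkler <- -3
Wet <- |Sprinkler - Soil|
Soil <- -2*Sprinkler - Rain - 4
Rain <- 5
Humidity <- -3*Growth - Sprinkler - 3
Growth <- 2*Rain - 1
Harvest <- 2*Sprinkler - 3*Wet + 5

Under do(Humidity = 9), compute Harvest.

Intervening sets Humidity = 9 and removes its equation (Humidity <- -3*Growth - Sprinkler - 3).
Harvest is not downstream of the intervention, so its value is determined by the original equations.
Soil = -2*Sprinkler - Rain - 4  [with Sprinkler=-3, Rain=5]  = -3
Wet = |Sprinkler - Soil|  [with Sprinkler=-3, Soil=-3]  = 0
Harvest = 2*Sprinkler - 3*Wet + 5  [with Sprinkler=-3, Wet=0]  = -1

-1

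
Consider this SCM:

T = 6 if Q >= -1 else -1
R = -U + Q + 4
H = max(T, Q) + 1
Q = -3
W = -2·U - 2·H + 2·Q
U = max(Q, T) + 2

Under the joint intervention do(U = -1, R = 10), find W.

-4

The joint intervention fixes U = -1, R = 10, removing each variable's own equation.
T = 6 if Q >= -1 else -1  [with Q=-3]  = -1
H = max(T, Q) + 1  [with T=-1, Q=-3]  = 0
W = -2·U - 2·H + 2·Q  [with U=-1, H=0, Q=-3]  = -4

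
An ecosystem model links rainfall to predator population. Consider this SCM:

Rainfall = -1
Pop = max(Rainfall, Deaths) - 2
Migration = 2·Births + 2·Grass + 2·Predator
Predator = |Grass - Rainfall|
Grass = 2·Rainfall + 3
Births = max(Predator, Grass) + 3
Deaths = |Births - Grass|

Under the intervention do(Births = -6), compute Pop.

The intervention breaks the incoming arrows to Births: Births = max(Predator, Grass) + 3 no longer applies, and Births = -6.
Grass = 2·Rainfall + 3  [with Rainfall=-1]  = 1
Deaths = |Births - Grass|  [with Births=-6, Grass=1]  = 7
Pop = max(Rainfall, Deaths) - 2  [with Rainfall=-1, Deaths=7]  = 5

5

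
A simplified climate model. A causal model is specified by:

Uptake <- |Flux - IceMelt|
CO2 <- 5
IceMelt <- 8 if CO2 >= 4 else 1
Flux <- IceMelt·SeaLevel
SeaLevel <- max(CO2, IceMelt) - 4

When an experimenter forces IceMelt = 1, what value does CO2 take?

5

Under do(IceMelt=1), the mechanism IceMelt <- 8 if CO2 >= 4 else 1 is discarded; IceMelt is fixed at 1.
CO2 is not downstream of the intervention, so its value is determined by the original equations.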